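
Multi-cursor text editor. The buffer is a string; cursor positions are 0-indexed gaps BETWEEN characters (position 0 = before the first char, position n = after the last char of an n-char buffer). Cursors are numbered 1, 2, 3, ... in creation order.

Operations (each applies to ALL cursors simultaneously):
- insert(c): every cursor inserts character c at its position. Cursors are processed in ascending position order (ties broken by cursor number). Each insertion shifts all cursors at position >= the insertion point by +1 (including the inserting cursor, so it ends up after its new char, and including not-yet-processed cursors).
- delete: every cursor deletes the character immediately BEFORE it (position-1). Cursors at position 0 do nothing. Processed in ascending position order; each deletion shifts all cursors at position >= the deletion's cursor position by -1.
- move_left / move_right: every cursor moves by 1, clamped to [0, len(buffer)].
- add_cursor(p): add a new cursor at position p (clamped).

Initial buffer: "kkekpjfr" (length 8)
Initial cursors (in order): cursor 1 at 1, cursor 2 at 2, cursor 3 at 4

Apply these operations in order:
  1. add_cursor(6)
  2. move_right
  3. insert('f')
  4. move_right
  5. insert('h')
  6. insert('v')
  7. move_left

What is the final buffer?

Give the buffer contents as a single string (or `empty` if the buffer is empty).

Answer: kkfehvfkhvpfjhvffrhv

Derivation:
After op 1 (add_cursor(6)): buffer="kkekpjfr" (len 8), cursors c1@1 c2@2 c3@4 c4@6, authorship ........
After op 2 (move_right): buffer="kkekpjfr" (len 8), cursors c1@2 c2@3 c3@5 c4@7, authorship ........
After op 3 (insert('f')): buffer="kkfefkpfjffr" (len 12), cursors c1@3 c2@5 c3@8 c4@11, authorship ..1.2..3..4.
After op 4 (move_right): buffer="kkfefkpfjffr" (len 12), cursors c1@4 c2@6 c3@9 c4@12, authorship ..1.2..3..4.
After op 5 (insert('h')): buffer="kkfehfkhpfjhffrh" (len 16), cursors c1@5 c2@8 c3@12 c4@16, authorship ..1.12.2.3.3.4.4
After op 6 (insert('v')): buffer="kkfehvfkhvpfjhvffrhv" (len 20), cursors c1@6 c2@10 c3@15 c4@20, authorship ..1.112.22.3.33.4.44
After op 7 (move_left): buffer="kkfehvfkhvpfjhvffrhv" (len 20), cursors c1@5 c2@9 c3@14 c4@19, authorship ..1.112.22.3.33.4.44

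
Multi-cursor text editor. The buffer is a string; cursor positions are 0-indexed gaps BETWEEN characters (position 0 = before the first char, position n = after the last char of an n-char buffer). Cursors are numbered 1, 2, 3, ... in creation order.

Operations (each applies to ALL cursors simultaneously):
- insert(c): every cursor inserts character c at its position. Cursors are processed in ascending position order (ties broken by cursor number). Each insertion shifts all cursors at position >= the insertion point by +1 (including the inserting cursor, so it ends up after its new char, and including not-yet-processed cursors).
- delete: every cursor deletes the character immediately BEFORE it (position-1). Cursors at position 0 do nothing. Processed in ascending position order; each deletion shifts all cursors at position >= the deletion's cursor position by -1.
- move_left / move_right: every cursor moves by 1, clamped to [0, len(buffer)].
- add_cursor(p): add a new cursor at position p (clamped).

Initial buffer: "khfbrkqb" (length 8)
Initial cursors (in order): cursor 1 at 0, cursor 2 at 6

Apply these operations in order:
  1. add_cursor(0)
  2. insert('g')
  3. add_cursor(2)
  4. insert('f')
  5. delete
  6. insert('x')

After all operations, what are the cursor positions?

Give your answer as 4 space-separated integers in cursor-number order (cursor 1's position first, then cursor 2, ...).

After op 1 (add_cursor(0)): buffer="khfbrkqb" (len 8), cursors c1@0 c3@0 c2@6, authorship ........
After op 2 (insert('g')): buffer="ggkhfbrkgqb" (len 11), cursors c1@2 c3@2 c2@9, authorship 13......2..
After op 3 (add_cursor(2)): buffer="ggkhfbrkgqb" (len 11), cursors c1@2 c3@2 c4@2 c2@9, authorship 13......2..
After op 4 (insert('f')): buffer="ggfffkhfbrkgfqb" (len 15), cursors c1@5 c3@5 c4@5 c2@13, authorship 13134......22..
After op 5 (delete): buffer="ggkhfbrkgqb" (len 11), cursors c1@2 c3@2 c4@2 c2@9, authorship 13......2..
After op 6 (insert('x')): buffer="ggxxxkhfbrkgxqb" (len 15), cursors c1@5 c3@5 c4@5 c2@13, authorship 13134......22..

Answer: 5 13 5 5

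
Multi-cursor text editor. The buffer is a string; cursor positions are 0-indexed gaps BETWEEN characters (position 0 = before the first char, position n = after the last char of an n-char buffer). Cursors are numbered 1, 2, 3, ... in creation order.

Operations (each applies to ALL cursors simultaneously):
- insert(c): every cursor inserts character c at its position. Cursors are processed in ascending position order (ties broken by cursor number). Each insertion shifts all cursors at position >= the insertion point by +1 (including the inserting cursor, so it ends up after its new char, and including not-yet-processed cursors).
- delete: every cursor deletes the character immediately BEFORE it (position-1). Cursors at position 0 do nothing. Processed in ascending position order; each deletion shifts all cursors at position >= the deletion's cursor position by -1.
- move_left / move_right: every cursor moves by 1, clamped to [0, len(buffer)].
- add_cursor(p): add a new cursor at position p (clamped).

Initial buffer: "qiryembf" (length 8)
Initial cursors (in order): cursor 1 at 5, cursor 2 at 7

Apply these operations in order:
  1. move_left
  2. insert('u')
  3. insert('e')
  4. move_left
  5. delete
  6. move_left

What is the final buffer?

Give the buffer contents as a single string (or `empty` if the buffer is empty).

Answer: qiryeemebf

Derivation:
After op 1 (move_left): buffer="qiryembf" (len 8), cursors c1@4 c2@6, authorship ........
After op 2 (insert('u')): buffer="qiryuemubf" (len 10), cursors c1@5 c2@8, authorship ....1..2..
After op 3 (insert('e')): buffer="qiryueemuebf" (len 12), cursors c1@6 c2@10, authorship ....11..22..
After op 4 (move_left): buffer="qiryueemuebf" (len 12), cursors c1@5 c2@9, authorship ....11..22..
After op 5 (delete): buffer="qiryeemebf" (len 10), cursors c1@4 c2@7, authorship ....1..2..
After op 6 (move_left): buffer="qiryeemebf" (len 10), cursors c1@3 c2@6, authorship ....1..2..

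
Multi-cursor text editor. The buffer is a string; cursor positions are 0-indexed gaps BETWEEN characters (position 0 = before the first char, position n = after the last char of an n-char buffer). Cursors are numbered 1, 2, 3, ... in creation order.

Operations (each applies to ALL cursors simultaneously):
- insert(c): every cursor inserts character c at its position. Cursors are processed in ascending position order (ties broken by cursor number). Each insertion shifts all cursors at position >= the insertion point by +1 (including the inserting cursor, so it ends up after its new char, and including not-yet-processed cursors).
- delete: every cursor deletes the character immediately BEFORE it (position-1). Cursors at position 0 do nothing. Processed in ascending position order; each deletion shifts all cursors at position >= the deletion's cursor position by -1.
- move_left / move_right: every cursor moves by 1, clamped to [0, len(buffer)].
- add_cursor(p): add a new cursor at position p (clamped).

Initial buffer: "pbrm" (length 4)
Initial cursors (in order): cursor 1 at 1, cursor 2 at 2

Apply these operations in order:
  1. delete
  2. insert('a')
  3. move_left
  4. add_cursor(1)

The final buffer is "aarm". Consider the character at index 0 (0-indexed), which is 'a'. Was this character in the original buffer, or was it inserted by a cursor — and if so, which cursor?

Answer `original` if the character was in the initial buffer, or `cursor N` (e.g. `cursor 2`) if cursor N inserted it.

After op 1 (delete): buffer="rm" (len 2), cursors c1@0 c2@0, authorship ..
After op 2 (insert('a')): buffer="aarm" (len 4), cursors c1@2 c2@2, authorship 12..
After op 3 (move_left): buffer="aarm" (len 4), cursors c1@1 c2@1, authorship 12..
After op 4 (add_cursor(1)): buffer="aarm" (len 4), cursors c1@1 c2@1 c3@1, authorship 12..
Authorship (.=original, N=cursor N): 1 2 . .
Index 0: author = 1

Answer: cursor 1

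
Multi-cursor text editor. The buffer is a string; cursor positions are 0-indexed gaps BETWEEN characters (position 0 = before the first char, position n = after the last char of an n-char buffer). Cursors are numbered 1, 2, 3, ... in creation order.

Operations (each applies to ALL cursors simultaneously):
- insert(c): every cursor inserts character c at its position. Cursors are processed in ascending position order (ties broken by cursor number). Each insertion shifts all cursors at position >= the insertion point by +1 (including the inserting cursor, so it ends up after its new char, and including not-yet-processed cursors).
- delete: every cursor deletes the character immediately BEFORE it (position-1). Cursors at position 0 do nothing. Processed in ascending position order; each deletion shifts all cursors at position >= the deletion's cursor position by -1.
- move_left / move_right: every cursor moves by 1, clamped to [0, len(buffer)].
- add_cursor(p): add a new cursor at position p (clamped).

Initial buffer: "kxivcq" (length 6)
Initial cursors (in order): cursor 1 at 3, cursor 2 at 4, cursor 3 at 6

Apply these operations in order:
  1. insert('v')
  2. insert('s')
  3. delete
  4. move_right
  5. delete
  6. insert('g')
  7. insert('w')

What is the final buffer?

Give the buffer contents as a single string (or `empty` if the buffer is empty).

After op 1 (insert('v')): buffer="kxivvvcqv" (len 9), cursors c1@4 c2@6 c3@9, authorship ...1.2..3
After op 2 (insert('s')): buffer="kxivsvvscqvs" (len 12), cursors c1@5 c2@8 c3@12, authorship ...11.22..33
After op 3 (delete): buffer="kxivvvcqv" (len 9), cursors c1@4 c2@6 c3@9, authorship ...1.2..3
After op 4 (move_right): buffer="kxivvvcqv" (len 9), cursors c1@5 c2@7 c3@9, authorship ...1.2..3
After op 5 (delete): buffer="kxivvq" (len 6), cursors c1@4 c2@5 c3@6, authorship ...12.
After op 6 (insert('g')): buffer="kxivgvgqg" (len 9), cursors c1@5 c2@7 c3@9, authorship ...1122.3
After op 7 (insert('w')): buffer="kxivgwvgwqgw" (len 12), cursors c1@6 c2@9 c3@12, authorship ...111222.33

Answer: kxivgwvgwqgw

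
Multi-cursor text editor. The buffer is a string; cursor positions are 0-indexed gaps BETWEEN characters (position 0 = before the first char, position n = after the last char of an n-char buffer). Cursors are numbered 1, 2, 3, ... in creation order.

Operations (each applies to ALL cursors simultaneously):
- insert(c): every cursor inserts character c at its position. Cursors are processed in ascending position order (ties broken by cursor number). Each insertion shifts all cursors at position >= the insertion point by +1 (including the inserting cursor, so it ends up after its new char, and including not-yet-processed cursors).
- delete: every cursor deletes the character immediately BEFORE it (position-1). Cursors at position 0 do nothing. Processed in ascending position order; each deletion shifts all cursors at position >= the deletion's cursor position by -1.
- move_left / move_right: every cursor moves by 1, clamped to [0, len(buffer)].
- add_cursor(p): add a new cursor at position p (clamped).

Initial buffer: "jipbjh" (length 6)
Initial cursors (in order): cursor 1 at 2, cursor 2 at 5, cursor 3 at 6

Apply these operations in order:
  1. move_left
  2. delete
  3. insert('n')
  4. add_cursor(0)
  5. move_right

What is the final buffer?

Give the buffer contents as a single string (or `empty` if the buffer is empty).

After op 1 (move_left): buffer="jipbjh" (len 6), cursors c1@1 c2@4 c3@5, authorship ......
After op 2 (delete): buffer="iph" (len 3), cursors c1@0 c2@2 c3@2, authorship ...
After op 3 (insert('n')): buffer="nipnnh" (len 6), cursors c1@1 c2@5 c3@5, authorship 1..23.
After op 4 (add_cursor(0)): buffer="nipnnh" (len 6), cursors c4@0 c1@1 c2@5 c3@5, authorship 1..23.
After op 5 (move_right): buffer="nipnnh" (len 6), cursors c4@1 c1@2 c2@6 c3@6, authorship 1..23.

Answer: nipnnh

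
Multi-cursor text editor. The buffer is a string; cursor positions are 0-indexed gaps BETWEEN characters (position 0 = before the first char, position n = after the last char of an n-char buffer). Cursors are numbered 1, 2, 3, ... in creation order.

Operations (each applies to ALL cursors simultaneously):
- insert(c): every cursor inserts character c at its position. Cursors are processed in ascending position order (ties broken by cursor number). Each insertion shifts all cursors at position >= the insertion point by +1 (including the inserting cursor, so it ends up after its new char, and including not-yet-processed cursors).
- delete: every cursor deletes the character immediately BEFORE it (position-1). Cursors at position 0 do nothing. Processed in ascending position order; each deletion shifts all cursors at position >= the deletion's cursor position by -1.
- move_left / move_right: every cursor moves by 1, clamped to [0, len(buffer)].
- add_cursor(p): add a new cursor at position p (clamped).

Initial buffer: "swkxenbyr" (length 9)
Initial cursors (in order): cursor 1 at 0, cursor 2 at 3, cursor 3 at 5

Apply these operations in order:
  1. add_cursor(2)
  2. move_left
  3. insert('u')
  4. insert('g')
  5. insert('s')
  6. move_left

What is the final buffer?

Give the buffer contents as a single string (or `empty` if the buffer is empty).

After op 1 (add_cursor(2)): buffer="swkxenbyr" (len 9), cursors c1@0 c4@2 c2@3 c3@5, authorship .........
After op 2 (move_left): buffer="swkxenbyr" (len 9), cursors c1@0 c4@1 c2@2 c3@4, authorship .........
After op 3 (insert('u')): buffer="usuwukxuenbyr" (len 13), cursors c1@1 c4@3 c2@5 c3@8, authorship 1.4.2..3.....
After op 4 (insert('g')): buffer="ugsugwugkxugenbyr" (len 17), cursors c1@2 c4@5 c2@8 c3@12, authorship 11.44.22..33.....
After op 5 (insert('s')): buffer="ugssugswugskxugsenbyr" (len 21), cursors c1@3 c4@7 c2@11 c3@16, authorship 111.444.222..333.....
After op 6 (move_left): buffer="ugssugswugskxugsenbyr" (len 21), cursors c1@2 c4@6 c2@10 c3@15, authorship 111.444.222..333.....

Answer: ugssugswugskxugsenbyr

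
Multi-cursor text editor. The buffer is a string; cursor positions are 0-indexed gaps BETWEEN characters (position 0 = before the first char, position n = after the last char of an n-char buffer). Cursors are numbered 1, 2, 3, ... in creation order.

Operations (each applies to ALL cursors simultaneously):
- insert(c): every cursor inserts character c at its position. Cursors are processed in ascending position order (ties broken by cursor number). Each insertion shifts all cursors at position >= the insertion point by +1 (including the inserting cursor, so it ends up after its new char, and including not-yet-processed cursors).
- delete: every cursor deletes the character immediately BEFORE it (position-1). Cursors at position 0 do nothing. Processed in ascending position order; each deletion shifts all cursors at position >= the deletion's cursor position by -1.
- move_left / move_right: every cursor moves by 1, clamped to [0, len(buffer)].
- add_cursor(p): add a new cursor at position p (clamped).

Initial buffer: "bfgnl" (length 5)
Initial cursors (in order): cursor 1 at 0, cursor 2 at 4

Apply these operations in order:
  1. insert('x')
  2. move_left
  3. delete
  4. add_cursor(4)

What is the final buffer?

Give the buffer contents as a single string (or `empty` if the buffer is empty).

After op 1 (insert('x')): buffer="xbfgnxl" (len 7), cursors c1@1 c2@6, authorship 1....2.
After op 2 (move_left): buffer="xbfgnxl" (len 7), cursors c1@0 c2@5, authorship 1....2.
After op 3 (delete): buffer="xbfgxl" (len 6), cursors c1@0 c2@4, authorship 1...2.
After op 4 (add_cursor(4)): buffer="xbfgxl" (len 6), cursors c1@0 c2@4 c3@4, authorship 1...2.

Answer: xbfgxl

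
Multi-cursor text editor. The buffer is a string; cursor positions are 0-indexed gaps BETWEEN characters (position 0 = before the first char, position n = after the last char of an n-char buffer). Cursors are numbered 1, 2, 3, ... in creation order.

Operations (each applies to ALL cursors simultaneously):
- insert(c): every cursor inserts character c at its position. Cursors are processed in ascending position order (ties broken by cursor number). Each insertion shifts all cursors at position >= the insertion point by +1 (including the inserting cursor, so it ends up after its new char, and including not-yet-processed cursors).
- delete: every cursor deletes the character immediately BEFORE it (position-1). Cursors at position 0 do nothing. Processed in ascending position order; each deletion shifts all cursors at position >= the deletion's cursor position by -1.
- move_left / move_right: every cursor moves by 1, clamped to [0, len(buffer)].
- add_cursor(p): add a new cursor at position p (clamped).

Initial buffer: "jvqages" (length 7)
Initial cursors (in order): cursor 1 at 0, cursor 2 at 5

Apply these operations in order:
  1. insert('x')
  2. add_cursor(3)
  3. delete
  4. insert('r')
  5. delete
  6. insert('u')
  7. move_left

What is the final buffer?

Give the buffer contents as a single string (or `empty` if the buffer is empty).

Answer: ujuqagues

Derivation:
After op 1 (insert('x')): buffer="xjvqagxes" (len 9), cursors c1@1 c2@7, authorship 1.....2..
After op 2 (add_cursor(3)): buffer="xjvqagxes" (len 9), cursors c1@1 c3@3 c2@7, authorship 1.....2..
After op 3 (delete): buffer="jqages" (len 6), cursors c1@0 c3@1 c2@4, authorship ......
After op 4 (insert('r')): buffer="rjrqagres" (len 9), cursors c1@1 c3@3 c2@7, authorship 1.3...2..
After op 5 (delete): buffer="jqages" (len 6), cursors c1@0 c3@1 c2@4, authorship ......
After op 6 (insert('u')): buffer="ujuqagues" (len 9), cursors c1@1 c3@3 c2@7, authorship 1.3...2..
After op 7 (move_left): buffer="ujuqagues" (len 9), cursors c1@0 c3@2 c2@6, authorship 1.3...2..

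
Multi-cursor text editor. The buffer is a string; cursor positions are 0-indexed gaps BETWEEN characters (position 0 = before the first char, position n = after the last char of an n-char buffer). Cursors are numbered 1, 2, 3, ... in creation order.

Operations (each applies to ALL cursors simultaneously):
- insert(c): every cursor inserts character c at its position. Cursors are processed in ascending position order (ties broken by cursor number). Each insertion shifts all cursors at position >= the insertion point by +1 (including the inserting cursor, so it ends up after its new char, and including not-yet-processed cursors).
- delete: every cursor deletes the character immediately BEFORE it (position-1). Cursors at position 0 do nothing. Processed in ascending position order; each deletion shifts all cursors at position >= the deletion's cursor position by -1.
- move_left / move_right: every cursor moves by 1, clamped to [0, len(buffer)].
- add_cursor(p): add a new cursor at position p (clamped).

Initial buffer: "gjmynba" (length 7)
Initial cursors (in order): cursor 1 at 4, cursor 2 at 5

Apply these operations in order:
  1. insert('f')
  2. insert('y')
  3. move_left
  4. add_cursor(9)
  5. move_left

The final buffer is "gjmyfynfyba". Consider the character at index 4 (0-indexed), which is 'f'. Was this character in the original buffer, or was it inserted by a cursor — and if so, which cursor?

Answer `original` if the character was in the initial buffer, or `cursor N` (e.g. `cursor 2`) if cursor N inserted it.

After op 1 (insert('f')): buffer="gjmyfnfba" (len 9), cursors c1@5 c2@7, authorship ....1.2..
After op 2 (insert('y')): buffer="gjmyfynfyba" (len 11), cursors c1@6 c2@9, authorship ....11.22..
After op 3 (move_left): buffer="gjmyfynfyba" (len 11), cursors c1@5 c2@8, authorship ....11.22..
After op 4 (add_cursor(9)): buffer="gjmyfynfyba" (len 11), cursors c1@5 c2@8 c3@9, authorship ....11.22..
After op 5 (move_left): buffer="gjmyfynfyba" (len 11), cursors c1@4 c2@7 c3@8, authorship ....11.22..
Authorship (.=original, N=cursor N): . . . . 1 1 . 2 2 . .
Index 4: author = 1

Answer: cursor 1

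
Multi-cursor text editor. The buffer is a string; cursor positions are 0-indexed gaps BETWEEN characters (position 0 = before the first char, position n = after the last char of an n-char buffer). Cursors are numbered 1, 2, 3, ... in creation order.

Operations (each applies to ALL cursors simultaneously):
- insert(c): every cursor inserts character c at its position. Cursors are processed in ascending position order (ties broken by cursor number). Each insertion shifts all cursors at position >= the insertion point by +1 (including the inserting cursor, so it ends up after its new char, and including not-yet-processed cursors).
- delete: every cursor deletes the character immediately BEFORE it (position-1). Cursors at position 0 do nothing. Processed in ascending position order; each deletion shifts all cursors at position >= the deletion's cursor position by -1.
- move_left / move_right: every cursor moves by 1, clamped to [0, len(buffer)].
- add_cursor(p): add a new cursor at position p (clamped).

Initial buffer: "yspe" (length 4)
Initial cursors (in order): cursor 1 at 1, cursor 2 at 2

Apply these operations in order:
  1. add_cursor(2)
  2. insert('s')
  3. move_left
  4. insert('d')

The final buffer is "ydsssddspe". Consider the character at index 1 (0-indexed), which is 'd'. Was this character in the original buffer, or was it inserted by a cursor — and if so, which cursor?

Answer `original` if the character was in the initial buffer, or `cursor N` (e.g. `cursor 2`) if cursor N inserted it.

After op 1 (add_cursor(2)): buffer="yspe" (len 4), cursors c1@1 c2@2 c3@2, authorship ....
After op 2 (insert('s')): buffer="ysssspe" (len 7), cursors c1@2 c2@5 c3@5, authorship .1.23..
After op 3 (move_left): buffer="ysssspe" (len 7), cursors c1@1 c2@4 c3@4, authorship .1.23..
After op 4 (insert('d')): buffer="ydsssddspe" (len 10), cursors c1@2 c2@7 c3@7, authorship .11.2233..
Authorship (.=original, N=cursor N): . 1 1 . 2 2 3 3 . .
Index 1: author = 1

Answer: cursor 1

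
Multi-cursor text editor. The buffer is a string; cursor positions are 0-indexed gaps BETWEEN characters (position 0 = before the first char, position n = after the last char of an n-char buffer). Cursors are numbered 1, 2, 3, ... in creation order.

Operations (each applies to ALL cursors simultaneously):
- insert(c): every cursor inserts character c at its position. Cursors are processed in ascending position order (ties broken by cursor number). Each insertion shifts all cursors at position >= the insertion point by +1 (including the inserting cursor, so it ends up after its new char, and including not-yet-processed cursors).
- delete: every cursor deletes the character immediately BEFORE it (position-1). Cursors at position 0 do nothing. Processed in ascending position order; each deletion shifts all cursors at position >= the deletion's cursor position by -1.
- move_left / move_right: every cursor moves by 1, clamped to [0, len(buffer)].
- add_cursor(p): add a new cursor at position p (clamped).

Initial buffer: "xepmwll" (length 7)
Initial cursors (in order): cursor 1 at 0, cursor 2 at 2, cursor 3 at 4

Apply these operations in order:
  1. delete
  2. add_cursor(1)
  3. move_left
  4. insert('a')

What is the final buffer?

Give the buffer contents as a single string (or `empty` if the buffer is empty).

Answer: aaaxapwll

Derivation:
After op 1 (delete): buffer="xpwll" (len 5), cursors c1@0 c2@1 c3@2, authorship .....
After op 2 (add_cursor(1)): buffer="xpwll" (len 5), cursors c1@0 c2@1 c4@1 c3@2, authorship .....
After op 3 (move_left): buffer="xpwll" (len 5), cursors c1@0 c2@0 c4@0 c3@1, authorship .....
After op 4 (insert('a')): buffer="aaaxapwll" (len 9), cursors c1@3 c2@3 c4@3 c3@5, authorship 124.3....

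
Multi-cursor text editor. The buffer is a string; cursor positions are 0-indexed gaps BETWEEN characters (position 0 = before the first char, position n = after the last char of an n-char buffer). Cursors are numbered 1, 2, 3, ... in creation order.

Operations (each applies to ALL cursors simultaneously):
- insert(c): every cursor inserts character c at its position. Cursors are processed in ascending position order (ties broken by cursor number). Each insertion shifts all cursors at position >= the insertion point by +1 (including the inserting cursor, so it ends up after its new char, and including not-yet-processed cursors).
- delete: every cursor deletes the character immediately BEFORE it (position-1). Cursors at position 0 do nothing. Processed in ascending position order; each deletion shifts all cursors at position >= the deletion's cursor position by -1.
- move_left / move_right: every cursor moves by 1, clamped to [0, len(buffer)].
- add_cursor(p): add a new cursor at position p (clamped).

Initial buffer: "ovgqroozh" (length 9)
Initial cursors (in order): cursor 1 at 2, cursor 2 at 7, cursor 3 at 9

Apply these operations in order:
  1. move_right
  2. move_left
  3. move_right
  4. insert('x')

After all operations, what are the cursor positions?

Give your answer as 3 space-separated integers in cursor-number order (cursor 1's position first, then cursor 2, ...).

After op 1 (move_right): buffer="ovgqroozh" (len 9), cursors c1@3 c2@8 c3@9, authorship .........
After op 2 (move_left): buffer="ovgqroozh" (len 9), cursors c1@2 c2@7 c3@8, authorship .........
After op 3 (move_right): buffer="ovgqroozh" (len 9), cursors c1@3 c2@8 c3@9, authorship .........
After op 4 (insert('x')): buffer="ovgxqroozxhx" (len 12), cursors c1@4 c2@10 c3@12, authorship ...1.....2.3

Answer: 4 10 12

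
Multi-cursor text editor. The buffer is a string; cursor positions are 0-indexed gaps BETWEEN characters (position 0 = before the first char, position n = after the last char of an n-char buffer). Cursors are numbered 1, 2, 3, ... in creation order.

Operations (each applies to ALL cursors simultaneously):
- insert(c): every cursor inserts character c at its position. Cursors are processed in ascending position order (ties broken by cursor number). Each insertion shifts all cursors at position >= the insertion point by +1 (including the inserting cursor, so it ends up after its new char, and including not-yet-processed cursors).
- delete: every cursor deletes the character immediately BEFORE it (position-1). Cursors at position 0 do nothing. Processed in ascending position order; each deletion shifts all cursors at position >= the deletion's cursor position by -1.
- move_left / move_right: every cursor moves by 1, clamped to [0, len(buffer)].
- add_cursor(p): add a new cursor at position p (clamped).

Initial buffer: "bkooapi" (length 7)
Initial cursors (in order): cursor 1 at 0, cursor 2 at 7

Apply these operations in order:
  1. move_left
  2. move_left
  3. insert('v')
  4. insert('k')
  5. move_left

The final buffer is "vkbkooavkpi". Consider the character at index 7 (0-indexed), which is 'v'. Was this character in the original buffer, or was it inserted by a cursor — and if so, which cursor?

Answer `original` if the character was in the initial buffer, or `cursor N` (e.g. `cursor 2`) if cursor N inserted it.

Answer: cursor 2

Derivation:
After op 1 (move_left): buffer="bkooapi" (len 7), cursors c1@0 c2@6, authorship .......
After op 2 (move_left): buffer="bkooapi" (len 7), cursors c1@0 c2@5, authorship .......
After op 3 (insert('v')): buffer="vbkooavpi" (len 9), cursors c1@1 c2@7, authorship 1.....2..
After op 4 (insert('k')): buffer="vkbkooavkpi" (len 11), cursors c1@2 c2@9, authorship 11.....22..
After op 5 (move_left): buffer="vkbkooavkpi" (len 11), cursors c1@1 c2@8, authorship 11.....22..
Authorship (.=original, N=cursor N): 1 1 . . . . . 2 2 . .
Index 7: author = 2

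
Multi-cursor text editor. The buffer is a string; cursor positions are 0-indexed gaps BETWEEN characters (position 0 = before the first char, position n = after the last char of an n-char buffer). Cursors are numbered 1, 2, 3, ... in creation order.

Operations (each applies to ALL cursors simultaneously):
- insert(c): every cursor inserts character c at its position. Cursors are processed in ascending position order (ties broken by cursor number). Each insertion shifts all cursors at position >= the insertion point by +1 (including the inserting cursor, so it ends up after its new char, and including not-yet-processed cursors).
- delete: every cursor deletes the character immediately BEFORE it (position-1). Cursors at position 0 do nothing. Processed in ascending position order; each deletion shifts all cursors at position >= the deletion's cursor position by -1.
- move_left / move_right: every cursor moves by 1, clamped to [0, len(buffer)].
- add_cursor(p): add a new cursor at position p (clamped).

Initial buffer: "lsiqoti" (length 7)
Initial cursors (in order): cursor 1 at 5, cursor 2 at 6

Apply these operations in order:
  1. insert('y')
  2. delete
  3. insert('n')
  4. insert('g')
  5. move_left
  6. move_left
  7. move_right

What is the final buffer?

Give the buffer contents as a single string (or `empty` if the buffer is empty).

After op 1 (insert('y')): buffer="lsiqoytyi" (len 9), cursors c1@6 c2@8, authorship .....1.2.
After op 2 (delete): buffer="lsiqoti" (len 7), cursors c1@5 c2@6, authorship .......
After op 3 (insert('n')): buffer="lsiqontni" (len 9), cursors c1@6 c2@8, authorship .....1.2.
After op 4 (insert('g')): buffer="lsiqongtngi" (len 11), cursors c1@7 c2@10, authorship .....11.22.
After op 5 (move_left): buffer="lsiqongtngi" (len 11), cursors c1@6 c2@9, authorship .....11.22.
After op 6 (move_left): buffer="lsiqongtngi" (len 11), cursors c1@5 c2@8, authorship .....11.22.
After op 7 (move_right): buffer="lsiqongtngi" (len 11), cursors c1@6 c2@9, authorship .....11.22.

Answer: lsiqongtngi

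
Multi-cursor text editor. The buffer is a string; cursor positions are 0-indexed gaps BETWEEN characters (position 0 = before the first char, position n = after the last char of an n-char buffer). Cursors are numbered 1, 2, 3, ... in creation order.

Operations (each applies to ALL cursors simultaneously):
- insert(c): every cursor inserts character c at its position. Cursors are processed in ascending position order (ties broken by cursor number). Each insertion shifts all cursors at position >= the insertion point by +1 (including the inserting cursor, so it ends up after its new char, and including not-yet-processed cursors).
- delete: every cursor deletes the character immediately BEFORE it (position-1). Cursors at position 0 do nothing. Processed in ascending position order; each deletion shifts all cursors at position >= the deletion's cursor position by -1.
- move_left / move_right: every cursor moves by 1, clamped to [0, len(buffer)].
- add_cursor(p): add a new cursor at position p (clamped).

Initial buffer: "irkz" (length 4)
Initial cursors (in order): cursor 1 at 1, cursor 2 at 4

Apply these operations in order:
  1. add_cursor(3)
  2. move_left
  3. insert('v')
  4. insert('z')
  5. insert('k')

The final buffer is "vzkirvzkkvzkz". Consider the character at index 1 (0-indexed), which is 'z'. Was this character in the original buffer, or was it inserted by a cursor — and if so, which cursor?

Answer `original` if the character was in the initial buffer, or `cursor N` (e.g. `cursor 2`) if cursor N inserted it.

After op 1 (add_cursor(3)): buffer="irkz" (len 4), cursors c1@1 c3@3 c2@4, authorship ....
After op 2 (move_left): buffer="irkz" (len 4), cursors c1@0 c3@2 c2@3, authorship ....
After op 3 (insert('v')): buffer="virvkvz" (len 7), cursors c1@1 c3@4 c2@6, authorship 1..3.2.
After op 4 (insert('z')): buffer="vzirvzkvzz" (len 10), cursors c1@2 c3@6 c2@9, authorship 11..33.22.
After op 5 (insert('k')): buffer="vzkirvzkkvzkz" (len 13), cursors c1@3 c3@8 c2@12, authorship 111..333.222.
Authorship (.=original, N=cursor N): 1 1 1 . . 3 3 3 . 2 2 2 .
Index 1: author = 1

Answer: cursor 1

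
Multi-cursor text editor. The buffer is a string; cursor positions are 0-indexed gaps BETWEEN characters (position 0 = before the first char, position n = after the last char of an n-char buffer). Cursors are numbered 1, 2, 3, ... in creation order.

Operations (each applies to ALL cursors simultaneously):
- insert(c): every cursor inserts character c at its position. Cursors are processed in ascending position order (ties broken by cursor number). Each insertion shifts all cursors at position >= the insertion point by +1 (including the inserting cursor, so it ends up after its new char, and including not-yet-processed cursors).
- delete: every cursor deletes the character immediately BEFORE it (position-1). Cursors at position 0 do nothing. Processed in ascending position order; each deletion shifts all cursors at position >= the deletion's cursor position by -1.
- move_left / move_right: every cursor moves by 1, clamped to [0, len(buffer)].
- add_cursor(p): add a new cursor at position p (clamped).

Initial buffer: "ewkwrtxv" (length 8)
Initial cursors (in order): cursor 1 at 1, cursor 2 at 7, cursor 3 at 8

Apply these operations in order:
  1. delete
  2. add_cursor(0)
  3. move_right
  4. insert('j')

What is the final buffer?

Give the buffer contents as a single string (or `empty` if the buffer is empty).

After op 1 (delete): buffer="wkwrt" (len 5), cursors c1@0 c2@5 c3@5, authorship .....
After op 2 (add_cursor(0)): buffer="wkwrt" (len 5), cursors c1@0 c4@0 c2@5 c3@5, authorship .....
After op 3 (move_right): buffer="wkwrt" (len 5), cursors c1@1 c4@1 c2@5 c3@5, authorship .....
After op 4 (insert('j')): buffer="wjjkwrtjj" (len 9), cursors c1@3 c4@3 c2@9 c3@9, authorship .14....23

Answer: wjjkwrtjj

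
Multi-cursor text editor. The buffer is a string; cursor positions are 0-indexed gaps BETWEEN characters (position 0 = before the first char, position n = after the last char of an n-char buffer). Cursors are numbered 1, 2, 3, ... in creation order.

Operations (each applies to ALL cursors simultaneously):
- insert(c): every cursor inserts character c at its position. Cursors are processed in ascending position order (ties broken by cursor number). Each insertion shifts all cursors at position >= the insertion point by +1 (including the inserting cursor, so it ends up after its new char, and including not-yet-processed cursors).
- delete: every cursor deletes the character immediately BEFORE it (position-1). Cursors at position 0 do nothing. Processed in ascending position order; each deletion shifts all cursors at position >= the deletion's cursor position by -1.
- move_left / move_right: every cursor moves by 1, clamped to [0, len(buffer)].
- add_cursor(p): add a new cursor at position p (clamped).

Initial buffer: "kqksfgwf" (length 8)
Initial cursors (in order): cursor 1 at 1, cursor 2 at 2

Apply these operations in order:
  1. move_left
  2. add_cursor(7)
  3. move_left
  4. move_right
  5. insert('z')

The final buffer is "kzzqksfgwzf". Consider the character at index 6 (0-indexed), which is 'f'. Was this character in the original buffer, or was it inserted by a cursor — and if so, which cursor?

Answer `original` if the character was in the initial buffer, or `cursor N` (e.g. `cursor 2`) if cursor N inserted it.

Answer: original

Derivation:
After op 1 (move_left): buffer="kqksfgwf" (len 8), cursors c1@0 c2@1, authorship ........
After op 2 (add_cursor(7)): buffer="kqksfgwf" (len 8), cursors c1@0 c2@1 c3@7, authorship ........
After op 3 (move_left): buffer="kqksfgwf" (len 8), cursors c1@0 c2@0 c3@6, authorship ........
After op 4 (move_right): buffer="kqksfgwf" (len 8), cursors c1@1 c2@1 c3@7, authorship ........
After op 5 (insert('z')): buffer="kzzqksfgwzf" (len 11), cursors c1@3 c2@3 c3@10, authorship .12......3.
Authorship (.=original, N=cursor N): . 1 2 . . . . . . 3 .
Index 6: author = original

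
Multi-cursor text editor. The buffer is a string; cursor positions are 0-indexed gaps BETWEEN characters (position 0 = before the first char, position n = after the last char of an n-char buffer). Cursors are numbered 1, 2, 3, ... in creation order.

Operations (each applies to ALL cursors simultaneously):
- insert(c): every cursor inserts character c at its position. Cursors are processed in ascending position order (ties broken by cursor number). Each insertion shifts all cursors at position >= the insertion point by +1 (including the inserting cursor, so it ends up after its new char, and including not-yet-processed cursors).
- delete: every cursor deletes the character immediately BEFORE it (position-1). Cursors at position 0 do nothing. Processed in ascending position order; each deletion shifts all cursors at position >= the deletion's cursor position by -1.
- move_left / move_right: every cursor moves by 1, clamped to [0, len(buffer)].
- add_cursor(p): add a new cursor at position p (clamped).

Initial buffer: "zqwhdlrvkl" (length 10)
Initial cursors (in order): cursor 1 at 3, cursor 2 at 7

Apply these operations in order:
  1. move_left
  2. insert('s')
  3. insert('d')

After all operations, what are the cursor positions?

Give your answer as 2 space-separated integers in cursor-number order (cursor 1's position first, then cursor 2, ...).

Answer: 4 10

Derivation:
After op 1 (move_left): buffer="zqwhdlrvkl" (len 10), cursors c1@2 c2@6, authorship ..........
After op 2 (insert('s')): buffer="zqswhdlsrvkl" (len 12), cursors c1@3 c2@8, authorship ..1....2....
After op 3 (insert('d')): buffer="zqsdwhdlsdrvkl" (len 14), cursors c1@4 c2@10, authorship ..11....22....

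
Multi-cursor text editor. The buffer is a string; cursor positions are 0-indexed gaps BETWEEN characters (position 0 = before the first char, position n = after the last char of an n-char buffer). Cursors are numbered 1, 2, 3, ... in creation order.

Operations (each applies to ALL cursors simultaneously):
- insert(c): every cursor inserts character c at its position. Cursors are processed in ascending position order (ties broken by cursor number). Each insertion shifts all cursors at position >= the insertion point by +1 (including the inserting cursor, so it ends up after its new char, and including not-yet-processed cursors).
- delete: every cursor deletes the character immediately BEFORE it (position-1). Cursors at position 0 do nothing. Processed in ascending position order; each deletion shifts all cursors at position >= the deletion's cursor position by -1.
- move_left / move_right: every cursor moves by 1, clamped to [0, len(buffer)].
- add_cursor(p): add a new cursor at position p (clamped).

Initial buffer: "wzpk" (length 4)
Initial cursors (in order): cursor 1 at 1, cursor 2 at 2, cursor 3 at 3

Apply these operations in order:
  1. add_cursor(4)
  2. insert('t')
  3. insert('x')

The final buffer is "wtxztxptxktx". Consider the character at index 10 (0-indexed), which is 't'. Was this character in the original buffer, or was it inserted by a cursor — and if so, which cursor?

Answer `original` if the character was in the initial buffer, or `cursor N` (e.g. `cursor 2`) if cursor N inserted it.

After op 1 (add_cursor(4)): buffer="wzpk" (len 4), cursors c1@1 c2@2 c3@3 c4@4, authorship ....
After op 2 (insert('t')): buffer="wtztptkt" (len 8), cursors c1@2 c2@4 c3@6 c4@8, authorship .1.2.3.4
After op 3 (insert('x')): buffer="wtxztxptxktx" (len 12), cursors c1@3 c2@6 c3@9 c4@12, authorship .11.22.33.44
Authorship (.=original, N=cursor N): . 1 1 . 2 2 . 3 3 . 4 4
Index 10: author = 4

Answer: cursor 4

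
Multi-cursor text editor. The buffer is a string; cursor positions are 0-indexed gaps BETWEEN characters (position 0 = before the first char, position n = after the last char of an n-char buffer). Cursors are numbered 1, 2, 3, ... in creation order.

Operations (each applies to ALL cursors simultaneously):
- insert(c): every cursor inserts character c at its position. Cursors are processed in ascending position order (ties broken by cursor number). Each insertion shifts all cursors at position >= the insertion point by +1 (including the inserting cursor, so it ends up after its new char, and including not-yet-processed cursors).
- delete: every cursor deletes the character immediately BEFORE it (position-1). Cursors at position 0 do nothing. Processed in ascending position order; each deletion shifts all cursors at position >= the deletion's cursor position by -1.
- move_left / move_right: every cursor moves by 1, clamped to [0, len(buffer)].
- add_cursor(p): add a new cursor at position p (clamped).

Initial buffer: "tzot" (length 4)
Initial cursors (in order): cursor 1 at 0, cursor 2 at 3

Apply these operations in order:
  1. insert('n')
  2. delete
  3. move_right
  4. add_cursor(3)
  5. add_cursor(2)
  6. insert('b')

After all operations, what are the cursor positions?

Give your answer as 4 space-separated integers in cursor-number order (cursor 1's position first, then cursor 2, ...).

Answer: 2 8 6 4

Derivation:
After op 1 (insert('n')): buffer="ntzont" (len 6), cursors c1@1 c2@5, authorship 1...2.
After op 2 (delete): buffer="tzot" (len 4), cursors c1@0 c2@3, authorship ....
After op 3 (move_right): buffer="tzot" (len 4), cursors c1@1 c2@4, authorship ....
After op 4 (add_cursor(3)): buffer="tzot" (len 4), cursors c1@1 c3@3 c2@4, authorship ....
After op 5 (add_cursor(2)): buffer="tzot" (len 4), cursors c1@1 c4@2 c3@3 c2@4, authorship ....
After op 6 (insert('b')): buffer="tbzbobtb" (len 8), cursors c1@2 c4@4 c3@6 c2@8, authorship .1.4.3.2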